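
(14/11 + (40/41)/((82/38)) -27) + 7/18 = -8283097/332838 = -24.89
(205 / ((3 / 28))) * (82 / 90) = 47068/27 = 1743.26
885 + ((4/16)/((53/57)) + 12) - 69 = 175593/212 = 828.27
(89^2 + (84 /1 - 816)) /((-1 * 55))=-7189/55 = -130.71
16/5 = 3.20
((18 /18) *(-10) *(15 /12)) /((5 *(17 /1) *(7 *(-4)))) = 5/952 = 0.01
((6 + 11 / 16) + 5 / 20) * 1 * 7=777/16 = 48.56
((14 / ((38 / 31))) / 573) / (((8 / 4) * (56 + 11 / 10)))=1085/6216477 = 0.00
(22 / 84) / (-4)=-11/168 = -0.07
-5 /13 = -0.38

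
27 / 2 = 13.50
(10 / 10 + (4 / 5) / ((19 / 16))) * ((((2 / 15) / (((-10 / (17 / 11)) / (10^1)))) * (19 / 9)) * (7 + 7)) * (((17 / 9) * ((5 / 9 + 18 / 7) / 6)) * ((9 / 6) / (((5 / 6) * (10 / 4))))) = -12069796/1670625 = -7.22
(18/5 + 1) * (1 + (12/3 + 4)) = 207/5 = 41.40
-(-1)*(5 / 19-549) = -10426/19 = -548.74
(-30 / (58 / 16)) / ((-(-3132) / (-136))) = 2720/7569 = 0.36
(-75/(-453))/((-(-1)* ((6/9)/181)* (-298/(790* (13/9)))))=-23235875/134994 = -172.13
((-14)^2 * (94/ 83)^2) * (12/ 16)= 1298892/6889 = 188.55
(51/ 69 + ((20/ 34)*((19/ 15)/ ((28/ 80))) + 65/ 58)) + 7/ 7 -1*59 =-25722247/476238 = -54.01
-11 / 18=-0.61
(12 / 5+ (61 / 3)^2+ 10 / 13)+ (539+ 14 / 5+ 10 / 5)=561842/585 = 960.41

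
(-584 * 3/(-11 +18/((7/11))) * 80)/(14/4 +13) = -654080/1331 = -491.42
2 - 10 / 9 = 8/9 = 0.89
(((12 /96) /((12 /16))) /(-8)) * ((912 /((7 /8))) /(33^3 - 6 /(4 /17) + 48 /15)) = -1520/2514029 = 0.00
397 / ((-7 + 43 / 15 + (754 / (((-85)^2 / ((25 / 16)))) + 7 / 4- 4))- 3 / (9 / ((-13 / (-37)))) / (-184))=-976377830/15296507 = -63.83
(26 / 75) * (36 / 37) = 312/925 = 0.34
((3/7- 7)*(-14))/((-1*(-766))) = 0.12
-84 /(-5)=84/5 = 16.80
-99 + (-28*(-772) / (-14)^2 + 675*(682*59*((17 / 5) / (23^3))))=647384663/85169 = 7601.18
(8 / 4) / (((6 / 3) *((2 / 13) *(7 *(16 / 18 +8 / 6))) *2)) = 117/560 = 0.21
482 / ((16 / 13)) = 3133/8 = 391.62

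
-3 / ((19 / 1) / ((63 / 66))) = -63/418 = -0.15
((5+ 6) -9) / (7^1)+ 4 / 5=38/35 = 1.09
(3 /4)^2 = 0.56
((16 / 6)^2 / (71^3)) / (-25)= -64/80529975 = 0.00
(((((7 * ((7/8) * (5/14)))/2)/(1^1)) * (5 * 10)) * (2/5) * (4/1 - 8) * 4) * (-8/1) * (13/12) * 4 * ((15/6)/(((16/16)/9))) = 273000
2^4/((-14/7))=-8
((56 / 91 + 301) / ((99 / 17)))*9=66657/143 = 466.13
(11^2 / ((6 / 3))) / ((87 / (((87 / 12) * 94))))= 5687/12 = 473.92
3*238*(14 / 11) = 9996/11 = 908.73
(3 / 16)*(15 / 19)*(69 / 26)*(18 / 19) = 27945/75088 = 0.37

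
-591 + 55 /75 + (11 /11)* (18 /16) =-589.14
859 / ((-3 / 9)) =-2577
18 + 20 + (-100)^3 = -999962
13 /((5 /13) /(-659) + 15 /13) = 8567/760 = 11.27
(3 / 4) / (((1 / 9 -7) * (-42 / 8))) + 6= 2613/434 = 6.02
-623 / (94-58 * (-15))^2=-623/929296 = 0.00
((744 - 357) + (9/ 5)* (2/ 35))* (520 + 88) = 235358.54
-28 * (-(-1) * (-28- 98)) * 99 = 349272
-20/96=-5/24 = -0.21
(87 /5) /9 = 29/15 = 1.93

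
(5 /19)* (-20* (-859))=85900/19 = 4521.05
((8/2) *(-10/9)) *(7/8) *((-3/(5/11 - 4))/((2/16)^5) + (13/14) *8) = -12619060/117 = -107855.21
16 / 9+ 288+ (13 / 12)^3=502933/1728 = 291.05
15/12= 5/4 = 1.25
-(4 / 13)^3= -64/2197 = -0.03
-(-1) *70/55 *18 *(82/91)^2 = 242064/13013 = 18.60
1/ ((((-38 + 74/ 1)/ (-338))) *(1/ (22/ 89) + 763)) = -1859/151875 = -0.01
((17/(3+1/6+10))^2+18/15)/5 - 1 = -66559/156025 = -0.43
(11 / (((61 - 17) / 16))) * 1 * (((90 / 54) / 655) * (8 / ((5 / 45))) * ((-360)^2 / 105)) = 829440/917 = 904.51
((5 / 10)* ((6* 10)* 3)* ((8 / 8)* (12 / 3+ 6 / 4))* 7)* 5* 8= 138600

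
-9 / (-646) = 9/646 = 0.01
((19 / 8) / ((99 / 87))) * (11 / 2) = 551/48 = 11.48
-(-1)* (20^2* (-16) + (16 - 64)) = -6448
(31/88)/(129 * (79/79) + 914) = 31/91784 = 0.00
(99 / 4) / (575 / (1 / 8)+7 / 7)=99/18404 = 0.01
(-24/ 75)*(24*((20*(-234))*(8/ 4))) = 71884.80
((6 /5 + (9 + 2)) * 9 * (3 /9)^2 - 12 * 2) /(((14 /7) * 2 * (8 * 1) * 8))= -59/1280 = -0.05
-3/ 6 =-1/2 = -0.50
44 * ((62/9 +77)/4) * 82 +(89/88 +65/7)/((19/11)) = 724651727/9576 = 75673.74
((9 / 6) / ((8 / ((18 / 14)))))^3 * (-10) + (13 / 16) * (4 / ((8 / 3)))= 757713/702464 = 1.08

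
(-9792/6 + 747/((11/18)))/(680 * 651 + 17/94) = -423564/457731307 = 0.00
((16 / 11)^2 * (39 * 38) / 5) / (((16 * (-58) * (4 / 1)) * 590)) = -1482/5175775 = 0.00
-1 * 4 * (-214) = 856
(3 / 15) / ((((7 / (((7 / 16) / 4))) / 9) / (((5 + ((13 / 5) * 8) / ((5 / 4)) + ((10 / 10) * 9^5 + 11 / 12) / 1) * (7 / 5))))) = 372150807/160000 = 2325.94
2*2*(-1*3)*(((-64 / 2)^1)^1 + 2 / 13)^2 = -2056752/169 = -12170.13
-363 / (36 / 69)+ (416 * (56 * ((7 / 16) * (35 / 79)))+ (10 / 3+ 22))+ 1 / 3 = 3645401/948 = 3845.36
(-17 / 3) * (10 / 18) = -85/27 = -3.15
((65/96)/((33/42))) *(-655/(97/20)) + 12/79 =-117566227/1011516 = -116.23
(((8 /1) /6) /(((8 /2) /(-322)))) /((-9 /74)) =23828/27 = 882.52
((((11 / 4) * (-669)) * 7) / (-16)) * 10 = 257565/32 = 8048.91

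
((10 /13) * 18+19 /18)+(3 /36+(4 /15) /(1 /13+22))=10071767/671580 = 15.00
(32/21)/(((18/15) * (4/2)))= 40/63 = 0.63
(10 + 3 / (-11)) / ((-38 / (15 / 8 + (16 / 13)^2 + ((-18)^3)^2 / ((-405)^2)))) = -762197701/14128400 = -53.95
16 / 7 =2.29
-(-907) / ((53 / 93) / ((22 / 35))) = 1855722/1855 = 1000.39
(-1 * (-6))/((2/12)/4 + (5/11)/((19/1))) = 30096/329 = 91.48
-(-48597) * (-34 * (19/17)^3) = -666653646/289 = -2306760.02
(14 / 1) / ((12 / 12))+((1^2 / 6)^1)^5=108865/7776 = 14.00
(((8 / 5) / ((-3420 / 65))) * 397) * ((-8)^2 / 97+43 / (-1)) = 14130818/27645 = 511.15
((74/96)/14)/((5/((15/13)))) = 37/2912 = 0.01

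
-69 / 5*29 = -2001/5 = -400.20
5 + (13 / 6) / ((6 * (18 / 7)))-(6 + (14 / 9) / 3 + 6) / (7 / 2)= 1.56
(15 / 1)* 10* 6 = 900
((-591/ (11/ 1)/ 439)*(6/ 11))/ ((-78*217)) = 591/149848699 = 0.00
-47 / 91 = -0.52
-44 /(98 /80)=-1760/49 = -35.92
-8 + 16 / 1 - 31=-23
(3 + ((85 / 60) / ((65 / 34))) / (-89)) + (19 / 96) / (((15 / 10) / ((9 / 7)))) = 3.16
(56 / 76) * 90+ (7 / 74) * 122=54733/703 = 77.86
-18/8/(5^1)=-9/20 = -0.45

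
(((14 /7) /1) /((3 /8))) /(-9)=-16/27 = -0.59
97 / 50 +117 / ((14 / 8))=24079/350 = 68.80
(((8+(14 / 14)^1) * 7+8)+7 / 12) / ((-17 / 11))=-9449/204 = -46.32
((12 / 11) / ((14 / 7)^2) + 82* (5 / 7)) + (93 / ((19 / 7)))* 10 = 587359/1463 = 401.48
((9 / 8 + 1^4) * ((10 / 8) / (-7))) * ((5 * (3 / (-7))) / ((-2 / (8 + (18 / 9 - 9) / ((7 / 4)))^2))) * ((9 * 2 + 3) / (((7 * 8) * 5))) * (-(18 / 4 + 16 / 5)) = 1683/448 = 3.76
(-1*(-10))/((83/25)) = 3.01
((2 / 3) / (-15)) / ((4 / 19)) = -19/90 = -0.21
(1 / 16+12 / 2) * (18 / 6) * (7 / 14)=291/32 = 9.09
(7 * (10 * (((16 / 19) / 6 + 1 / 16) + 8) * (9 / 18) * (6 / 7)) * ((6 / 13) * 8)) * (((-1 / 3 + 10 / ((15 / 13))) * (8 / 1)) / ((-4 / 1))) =-3740500/247 = -15143.72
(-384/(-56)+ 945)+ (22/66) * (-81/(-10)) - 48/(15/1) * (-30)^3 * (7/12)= 3594819/70 = 51354.56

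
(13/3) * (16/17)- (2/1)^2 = 4/51 = 0.08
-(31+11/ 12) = -383/12 = -31.92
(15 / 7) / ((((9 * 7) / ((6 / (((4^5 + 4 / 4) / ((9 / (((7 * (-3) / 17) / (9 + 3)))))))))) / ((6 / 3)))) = -2448/70315 = -0.03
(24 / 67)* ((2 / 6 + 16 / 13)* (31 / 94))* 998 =7548872/40937 = 184.40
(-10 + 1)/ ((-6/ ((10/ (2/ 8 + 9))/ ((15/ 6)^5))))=384/23125 = 0.02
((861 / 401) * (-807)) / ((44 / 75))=-52112025/17644 = -2953.53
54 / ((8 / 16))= 108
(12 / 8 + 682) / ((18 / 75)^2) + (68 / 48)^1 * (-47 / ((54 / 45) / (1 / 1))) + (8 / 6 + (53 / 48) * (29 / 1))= 189507/16 = 11844.19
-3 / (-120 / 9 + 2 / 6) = 3/13 = 0.23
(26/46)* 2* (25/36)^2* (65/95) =105625/283176 = 0.37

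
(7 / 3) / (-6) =-7/18 = -0.39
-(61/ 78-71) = 5477/78 = 70.22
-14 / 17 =-0.82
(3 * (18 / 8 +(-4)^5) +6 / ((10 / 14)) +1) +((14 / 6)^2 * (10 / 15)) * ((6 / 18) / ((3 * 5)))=-14851039/4860 = -3055.77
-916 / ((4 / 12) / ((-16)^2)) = -703488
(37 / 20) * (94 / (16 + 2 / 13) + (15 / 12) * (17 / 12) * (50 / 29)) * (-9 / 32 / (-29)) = 23990097/150707200 = 0.16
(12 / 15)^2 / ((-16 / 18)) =-18/25 = -0.72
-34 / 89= -0.38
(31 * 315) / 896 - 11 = -13/128 = -0.10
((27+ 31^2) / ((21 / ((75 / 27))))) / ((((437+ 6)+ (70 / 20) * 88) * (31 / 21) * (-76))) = -325/209529 = 0.00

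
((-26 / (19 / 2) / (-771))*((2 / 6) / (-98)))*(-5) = 130/2153403 = 0.00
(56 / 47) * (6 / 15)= 0.48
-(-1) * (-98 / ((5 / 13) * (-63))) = 182/45 = 4.04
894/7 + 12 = 978/7 = 139.71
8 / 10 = 4/5 = 0.80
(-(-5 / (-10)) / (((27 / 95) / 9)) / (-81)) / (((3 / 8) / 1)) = 380/729 = 0.52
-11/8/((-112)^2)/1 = -11/100352 = 0.00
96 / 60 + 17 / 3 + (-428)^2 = 2747869/15 = 183191.27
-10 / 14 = -5/7 = -0.71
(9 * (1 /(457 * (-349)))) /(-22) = 9/3508846 = 0.00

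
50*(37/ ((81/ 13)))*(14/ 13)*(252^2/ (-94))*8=-81222400/47 = -1728136.17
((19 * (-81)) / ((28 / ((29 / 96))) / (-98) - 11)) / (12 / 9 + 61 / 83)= 77791833/1248875 = 62.29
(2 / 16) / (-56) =-1/448 = 0.00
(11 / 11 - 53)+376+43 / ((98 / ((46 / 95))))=1509209/4655 = 324.21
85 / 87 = 0.98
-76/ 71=-1.07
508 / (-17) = -508/17 = -29.88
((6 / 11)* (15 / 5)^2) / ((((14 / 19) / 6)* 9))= 342/77 = 4.44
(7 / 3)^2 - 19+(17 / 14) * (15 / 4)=-4537/504 = -9.00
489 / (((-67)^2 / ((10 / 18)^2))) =4075/121203 = 0.03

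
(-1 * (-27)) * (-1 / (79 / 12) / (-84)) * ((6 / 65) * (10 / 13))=324/93457 = 0.00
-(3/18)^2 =-1/36 = -0.03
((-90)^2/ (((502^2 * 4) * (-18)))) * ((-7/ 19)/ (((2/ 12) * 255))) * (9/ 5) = 567/81397292 = 0.00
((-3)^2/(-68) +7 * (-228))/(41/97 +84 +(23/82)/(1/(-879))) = 431651649/43844734 = 9.85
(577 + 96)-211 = 462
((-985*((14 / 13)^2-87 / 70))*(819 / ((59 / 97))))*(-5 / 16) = -845286615/24544 = -34439.64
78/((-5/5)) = -78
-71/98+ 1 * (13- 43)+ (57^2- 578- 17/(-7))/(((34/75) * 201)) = -154579/111622 = -1.38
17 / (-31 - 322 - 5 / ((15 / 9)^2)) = -85/1774 = -0.05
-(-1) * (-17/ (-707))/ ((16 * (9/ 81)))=153/11312 = 0.01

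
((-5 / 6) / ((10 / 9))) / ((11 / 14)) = -21/22 = -0.95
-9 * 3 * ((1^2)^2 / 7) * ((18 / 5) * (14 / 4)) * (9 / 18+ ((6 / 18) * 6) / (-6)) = -8.10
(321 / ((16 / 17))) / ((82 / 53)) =289221/1312 = 220.44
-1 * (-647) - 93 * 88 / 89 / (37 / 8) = 2065099/3293 = 627.12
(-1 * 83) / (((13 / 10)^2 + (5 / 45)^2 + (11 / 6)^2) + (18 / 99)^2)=-40674150/2497547 = -16.29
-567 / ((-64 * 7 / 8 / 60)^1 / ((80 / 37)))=48600/37 = 1313.51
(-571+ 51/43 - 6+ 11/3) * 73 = -5387911/129 = -41766.75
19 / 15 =1.27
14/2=7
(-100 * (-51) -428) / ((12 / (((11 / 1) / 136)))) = 1606/51 = 31.49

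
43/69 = 0.62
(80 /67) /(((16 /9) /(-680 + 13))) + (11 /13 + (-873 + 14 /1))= -1306.14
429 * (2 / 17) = 858/17 = 50.47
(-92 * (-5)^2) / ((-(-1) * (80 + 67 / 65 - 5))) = -74750/2471 = -30.25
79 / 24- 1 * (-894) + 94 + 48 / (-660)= 1308409/1320 = 991.22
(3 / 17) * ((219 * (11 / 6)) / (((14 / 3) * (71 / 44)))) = 79497/8449 = 9.41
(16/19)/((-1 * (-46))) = 0.02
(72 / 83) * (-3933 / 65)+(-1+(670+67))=683.51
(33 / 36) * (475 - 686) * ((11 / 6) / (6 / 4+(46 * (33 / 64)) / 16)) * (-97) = 158496448/13743 = 11532.89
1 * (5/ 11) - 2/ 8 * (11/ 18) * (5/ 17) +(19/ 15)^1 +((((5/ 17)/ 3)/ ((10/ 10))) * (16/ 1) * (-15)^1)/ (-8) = 310847/67320 = 4.62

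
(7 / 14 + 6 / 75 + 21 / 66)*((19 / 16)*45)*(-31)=-1309347/880 = -1487.89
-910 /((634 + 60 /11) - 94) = -1001/600 = -1.67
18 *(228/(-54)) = -76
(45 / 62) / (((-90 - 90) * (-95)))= 1/23560 = 0.00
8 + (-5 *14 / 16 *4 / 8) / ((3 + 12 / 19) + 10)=4641/592 = 7.84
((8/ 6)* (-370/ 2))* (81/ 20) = -999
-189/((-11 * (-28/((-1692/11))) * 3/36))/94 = 1458/121 = 12.05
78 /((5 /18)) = 1404/5 = 280.80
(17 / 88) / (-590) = -17/51920 = 0.00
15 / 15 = 1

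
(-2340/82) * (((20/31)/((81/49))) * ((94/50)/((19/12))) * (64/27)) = -61315072/1956069 = -31.35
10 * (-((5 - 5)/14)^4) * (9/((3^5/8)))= 0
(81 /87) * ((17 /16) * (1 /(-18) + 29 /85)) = 1311/4640 = 0.28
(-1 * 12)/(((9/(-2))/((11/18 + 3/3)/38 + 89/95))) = 2.61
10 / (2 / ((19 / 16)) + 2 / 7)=665/131 = 5.08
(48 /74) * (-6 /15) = -48/185 = -0.26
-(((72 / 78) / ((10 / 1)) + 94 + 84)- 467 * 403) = 12221489/65 = 188022.91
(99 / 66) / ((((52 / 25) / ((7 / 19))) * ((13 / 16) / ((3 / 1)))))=3150/3211 = 0.98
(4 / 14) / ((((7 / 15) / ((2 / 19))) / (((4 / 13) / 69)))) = 80/278369 = 0.00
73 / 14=5.21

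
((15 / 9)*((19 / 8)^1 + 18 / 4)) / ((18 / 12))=7.64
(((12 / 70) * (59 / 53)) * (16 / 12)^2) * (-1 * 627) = -394592/1855 = -212.72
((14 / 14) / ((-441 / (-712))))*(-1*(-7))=712/63 = 11.30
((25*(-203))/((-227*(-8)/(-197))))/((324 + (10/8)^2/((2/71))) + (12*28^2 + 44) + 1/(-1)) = 159964/2856341 = 0.06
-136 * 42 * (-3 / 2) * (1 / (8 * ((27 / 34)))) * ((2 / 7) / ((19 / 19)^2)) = 1156/3 = 385.33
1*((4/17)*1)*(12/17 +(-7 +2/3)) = -1148/867 = -1.32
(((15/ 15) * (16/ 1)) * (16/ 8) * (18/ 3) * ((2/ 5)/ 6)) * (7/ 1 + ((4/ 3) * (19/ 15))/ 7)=145984/1575 = 92.69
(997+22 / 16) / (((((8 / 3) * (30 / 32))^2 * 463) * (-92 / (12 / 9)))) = -7987/1597350 = -0.01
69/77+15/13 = 2052/1001 = 2.05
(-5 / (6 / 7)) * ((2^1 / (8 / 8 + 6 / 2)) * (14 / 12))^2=-1715/864 = -1.98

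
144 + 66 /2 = 177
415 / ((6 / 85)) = 35275/6 = 5879.17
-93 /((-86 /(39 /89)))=3627/7654 = 0.47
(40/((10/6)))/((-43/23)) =-552/43 = -12.84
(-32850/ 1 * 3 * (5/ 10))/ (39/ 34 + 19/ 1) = -335070/137 = -2445.77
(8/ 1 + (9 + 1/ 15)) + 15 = 481/15 = 32.07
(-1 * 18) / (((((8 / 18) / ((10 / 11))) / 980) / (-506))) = 18257400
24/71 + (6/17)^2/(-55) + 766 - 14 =849044764/1128545 = 752.34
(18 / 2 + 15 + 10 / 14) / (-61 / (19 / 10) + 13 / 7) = -0.82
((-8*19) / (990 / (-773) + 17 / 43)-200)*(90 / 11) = -75012480/323719 = -231.72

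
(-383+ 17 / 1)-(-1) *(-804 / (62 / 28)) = -22602/31 = -729.10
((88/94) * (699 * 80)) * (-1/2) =-1230240/47 = -26175.32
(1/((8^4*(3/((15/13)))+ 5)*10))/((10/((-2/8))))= -1/4261840 = 0.00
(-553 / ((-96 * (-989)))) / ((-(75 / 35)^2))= 27097/21362400 = 0.00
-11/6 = -1.83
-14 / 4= -7/2 = -3.50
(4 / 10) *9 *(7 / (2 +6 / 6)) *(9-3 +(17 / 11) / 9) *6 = 17108/55 = 311.05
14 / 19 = 0.74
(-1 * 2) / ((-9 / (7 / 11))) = 14/99 = 0.14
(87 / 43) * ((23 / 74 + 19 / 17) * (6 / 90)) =52113/270470 = 0.19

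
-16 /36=-4/9 = -0.44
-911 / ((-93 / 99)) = 30063/31 = 969.77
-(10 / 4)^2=-6.25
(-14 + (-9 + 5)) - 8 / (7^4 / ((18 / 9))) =-43234/2401 = -18.01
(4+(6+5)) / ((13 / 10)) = 150/13 = 11.54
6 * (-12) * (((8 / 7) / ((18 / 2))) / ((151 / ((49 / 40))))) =-56/755 = -0.07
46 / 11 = 4.18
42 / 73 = 0.58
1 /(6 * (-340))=-1/2040 = 0.00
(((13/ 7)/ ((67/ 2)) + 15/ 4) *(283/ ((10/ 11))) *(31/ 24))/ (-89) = -688934917/40071360 = -17.19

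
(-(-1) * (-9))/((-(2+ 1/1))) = 3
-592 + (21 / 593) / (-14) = -702115/1186 = -592.00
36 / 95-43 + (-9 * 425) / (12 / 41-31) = 9800684/119605 = 81.94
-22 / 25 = -0.88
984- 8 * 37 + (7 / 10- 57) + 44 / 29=183633/290 = 633.22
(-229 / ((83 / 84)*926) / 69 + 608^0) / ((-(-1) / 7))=6164627/883867 = 6.97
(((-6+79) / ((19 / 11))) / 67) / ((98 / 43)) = 34529/124754 = 0.28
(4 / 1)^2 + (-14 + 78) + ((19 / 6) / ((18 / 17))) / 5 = 43523/540 = 80.60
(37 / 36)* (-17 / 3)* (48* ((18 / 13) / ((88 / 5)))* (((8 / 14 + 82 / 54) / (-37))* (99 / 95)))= 6715/5187 = 1.29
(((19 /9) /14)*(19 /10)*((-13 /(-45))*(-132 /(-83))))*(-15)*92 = -4749316/26145 = -181.65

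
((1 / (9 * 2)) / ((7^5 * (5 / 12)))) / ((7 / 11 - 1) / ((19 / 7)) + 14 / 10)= 418/66706983 = 0.00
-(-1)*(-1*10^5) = -100000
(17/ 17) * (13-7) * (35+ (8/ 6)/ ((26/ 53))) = 226.31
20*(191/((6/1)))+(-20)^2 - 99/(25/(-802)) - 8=315344/75 = 4204.59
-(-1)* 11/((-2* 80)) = -11/160 = -0.07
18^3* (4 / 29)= 23328/29 = 804.41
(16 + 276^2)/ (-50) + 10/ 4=-76067/50 = -1521.34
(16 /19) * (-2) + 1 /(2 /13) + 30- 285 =-9507/38 = -250.18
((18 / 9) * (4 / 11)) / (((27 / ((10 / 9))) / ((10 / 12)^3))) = 1250/72171 = 0.02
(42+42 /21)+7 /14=89/2 = 44.50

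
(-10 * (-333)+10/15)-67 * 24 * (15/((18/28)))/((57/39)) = -22340.91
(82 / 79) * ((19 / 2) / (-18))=-779/1422 = -0.55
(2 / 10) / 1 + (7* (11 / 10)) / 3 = 83/30 = 2.77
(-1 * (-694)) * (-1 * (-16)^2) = -177664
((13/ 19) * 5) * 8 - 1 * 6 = 406/19 = 21.37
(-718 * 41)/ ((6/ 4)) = -58876/3 = -19625.33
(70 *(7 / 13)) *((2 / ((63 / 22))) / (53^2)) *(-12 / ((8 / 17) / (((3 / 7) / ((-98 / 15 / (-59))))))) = -1654950/1789333 = -0.92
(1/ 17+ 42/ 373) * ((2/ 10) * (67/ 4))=72829/126820 = 0.57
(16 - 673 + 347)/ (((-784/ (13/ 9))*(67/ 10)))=10075/118188 = 0.09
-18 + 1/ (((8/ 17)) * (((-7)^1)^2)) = -7039/392 = -17.96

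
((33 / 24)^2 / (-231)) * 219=-803/448 = -1.79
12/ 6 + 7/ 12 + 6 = 103/12 = 8.58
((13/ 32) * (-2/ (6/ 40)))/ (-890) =13/2136 = 0.01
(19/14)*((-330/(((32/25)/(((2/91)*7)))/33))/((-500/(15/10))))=62073/11648 = 5.33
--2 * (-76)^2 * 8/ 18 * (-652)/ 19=-1585664/9 = -176184.89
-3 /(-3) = 1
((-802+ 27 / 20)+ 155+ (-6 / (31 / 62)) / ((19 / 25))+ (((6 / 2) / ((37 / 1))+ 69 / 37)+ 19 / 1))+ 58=-8189859/14060 = -582.49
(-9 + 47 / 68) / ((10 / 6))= -339/68 = -4.99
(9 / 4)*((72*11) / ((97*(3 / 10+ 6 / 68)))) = 4590/97 = 47.32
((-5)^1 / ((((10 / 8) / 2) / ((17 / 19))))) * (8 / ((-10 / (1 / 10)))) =272/475 = 0.57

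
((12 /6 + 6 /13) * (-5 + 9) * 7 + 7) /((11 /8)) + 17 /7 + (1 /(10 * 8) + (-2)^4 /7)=59.94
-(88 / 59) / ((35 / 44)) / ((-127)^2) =-3872/33306385 = 0.00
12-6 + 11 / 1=17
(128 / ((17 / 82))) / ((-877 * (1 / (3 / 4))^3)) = -4428/14909 = -0.30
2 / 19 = 0.11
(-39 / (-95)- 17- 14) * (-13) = 37778/95 = 397.66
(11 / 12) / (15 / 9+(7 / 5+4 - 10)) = -5/16 = -0.31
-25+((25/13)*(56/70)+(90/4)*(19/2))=9895/52 = 190.29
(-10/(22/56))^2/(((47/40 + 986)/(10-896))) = -396928000/682561 = -581.53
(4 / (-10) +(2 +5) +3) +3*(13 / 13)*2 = 78/5 = 15.60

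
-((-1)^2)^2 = -1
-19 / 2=-9.50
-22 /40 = -11/20 = -0.55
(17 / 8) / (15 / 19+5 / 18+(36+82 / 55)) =0.06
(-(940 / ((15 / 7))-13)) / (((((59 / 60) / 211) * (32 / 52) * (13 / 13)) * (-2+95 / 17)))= -297738935/7198 = -41364.12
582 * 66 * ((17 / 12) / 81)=671.81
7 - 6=1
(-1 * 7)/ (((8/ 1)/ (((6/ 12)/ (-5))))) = 0.09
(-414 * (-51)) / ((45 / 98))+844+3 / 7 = 1638911/35 = 46826.03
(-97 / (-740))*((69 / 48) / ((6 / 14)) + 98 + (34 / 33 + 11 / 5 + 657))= 195026551/1953600 = 99.83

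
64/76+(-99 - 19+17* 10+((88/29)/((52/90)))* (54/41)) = 59.76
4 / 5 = 0.80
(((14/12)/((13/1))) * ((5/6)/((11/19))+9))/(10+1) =371/4356 = 0.09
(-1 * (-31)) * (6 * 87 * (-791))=-12799962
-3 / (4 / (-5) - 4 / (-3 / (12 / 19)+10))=1.92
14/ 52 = 7/26 = 0.27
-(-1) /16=1/16 = 0.06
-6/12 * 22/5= -2.20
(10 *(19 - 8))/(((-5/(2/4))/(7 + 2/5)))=-407/5 = -81.40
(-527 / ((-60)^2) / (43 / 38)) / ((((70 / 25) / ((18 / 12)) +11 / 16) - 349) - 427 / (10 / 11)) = 20026/126339375 = 0.00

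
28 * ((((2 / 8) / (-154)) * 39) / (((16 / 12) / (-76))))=2223/22 = 101.05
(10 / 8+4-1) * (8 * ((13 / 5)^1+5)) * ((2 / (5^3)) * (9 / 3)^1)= 7752/625 = 12.40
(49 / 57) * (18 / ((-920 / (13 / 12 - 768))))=450947/34960 = 12.90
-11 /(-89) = 11/89 = 0.12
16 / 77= 0.21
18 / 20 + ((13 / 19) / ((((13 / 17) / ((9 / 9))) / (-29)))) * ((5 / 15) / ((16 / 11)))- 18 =-105091/4560 = -23.05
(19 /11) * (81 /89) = 1539/979 = 1.57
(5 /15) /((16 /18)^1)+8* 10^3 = 64003/8 = 8000.38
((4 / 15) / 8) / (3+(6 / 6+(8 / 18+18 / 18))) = 3/490 = 0.01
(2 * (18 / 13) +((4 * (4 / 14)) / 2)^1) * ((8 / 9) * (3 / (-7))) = -2432/1911 = -1.27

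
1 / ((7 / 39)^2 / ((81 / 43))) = 123201/2107 = 58.47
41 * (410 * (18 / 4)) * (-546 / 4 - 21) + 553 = -23827069/2 = -11913534.50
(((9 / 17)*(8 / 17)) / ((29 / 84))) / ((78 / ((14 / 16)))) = 882/108953 = 0.01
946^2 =894916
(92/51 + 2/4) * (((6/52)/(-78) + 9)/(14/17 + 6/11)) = 15.14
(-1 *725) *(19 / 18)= -765.28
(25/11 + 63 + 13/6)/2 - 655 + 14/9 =-619.72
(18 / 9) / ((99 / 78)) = 52/33 = 1.58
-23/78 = -0.29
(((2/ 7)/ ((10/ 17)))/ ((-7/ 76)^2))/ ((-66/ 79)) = -3878584/56595 = -68.53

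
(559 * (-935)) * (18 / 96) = -1567995/16 = -97999.69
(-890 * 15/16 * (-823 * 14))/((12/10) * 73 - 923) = -192273375/16708 = -11507.86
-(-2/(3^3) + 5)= -133/27 = -4.93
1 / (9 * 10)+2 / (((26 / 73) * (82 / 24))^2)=34816009/25568010 = 1.36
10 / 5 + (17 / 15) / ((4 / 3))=57/20 = 2.85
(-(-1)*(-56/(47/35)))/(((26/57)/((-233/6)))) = 2169230/611 = 3550.29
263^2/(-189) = -69169/189 = -365.97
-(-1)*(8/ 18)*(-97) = -388/9 = -43.11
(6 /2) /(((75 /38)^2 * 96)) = 361/45000 = 0.01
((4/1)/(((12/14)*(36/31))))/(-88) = -217/4752 = -0.05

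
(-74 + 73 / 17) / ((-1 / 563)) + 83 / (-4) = 2667209/68 = 39223.66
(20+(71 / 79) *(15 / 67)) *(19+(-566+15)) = -56884100/5293 = -10747.04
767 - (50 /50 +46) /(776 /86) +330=423615/388 = 1091.79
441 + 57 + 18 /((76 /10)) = 9507/19 = 500.37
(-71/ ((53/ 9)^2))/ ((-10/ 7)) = 40257/28090 = 1.43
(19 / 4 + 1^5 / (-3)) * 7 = 371/12 = 30.92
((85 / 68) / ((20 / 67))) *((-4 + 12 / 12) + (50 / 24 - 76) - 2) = -63449/192 = -330.46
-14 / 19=-0.74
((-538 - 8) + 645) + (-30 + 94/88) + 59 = 129.07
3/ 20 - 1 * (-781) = 781.15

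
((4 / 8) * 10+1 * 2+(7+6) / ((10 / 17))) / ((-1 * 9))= -97/30 = -3.23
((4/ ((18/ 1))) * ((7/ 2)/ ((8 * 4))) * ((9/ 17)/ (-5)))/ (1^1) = -7/2720 = 0.00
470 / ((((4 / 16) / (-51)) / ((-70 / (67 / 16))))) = 107385600/67 = 1602770.15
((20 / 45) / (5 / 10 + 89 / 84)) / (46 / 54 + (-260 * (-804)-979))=504/367957385 = 0.00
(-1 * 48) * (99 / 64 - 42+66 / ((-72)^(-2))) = -65683881/4 = -16420970.25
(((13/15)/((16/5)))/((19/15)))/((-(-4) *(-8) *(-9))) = 65/87552 = 0.00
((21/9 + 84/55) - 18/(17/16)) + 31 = 17.92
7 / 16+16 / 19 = 389/304 = 1.28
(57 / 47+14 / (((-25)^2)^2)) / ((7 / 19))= 423059377/128515625 = 3.29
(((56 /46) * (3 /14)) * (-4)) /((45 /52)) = -416/345 = -1.21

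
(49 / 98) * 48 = 24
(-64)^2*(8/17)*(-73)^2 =174620672/17 = 10271804.24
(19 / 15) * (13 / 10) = 247/150 = 1.65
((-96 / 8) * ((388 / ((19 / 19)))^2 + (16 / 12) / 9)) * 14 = -227622752/9 = -25291416.89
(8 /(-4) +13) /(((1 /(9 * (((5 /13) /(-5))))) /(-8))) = 792/13 = 60.92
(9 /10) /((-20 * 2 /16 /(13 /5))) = -117/125 = -0.94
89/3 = 29.67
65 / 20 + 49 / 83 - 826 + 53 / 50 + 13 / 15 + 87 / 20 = -10157743/12450 = -815.88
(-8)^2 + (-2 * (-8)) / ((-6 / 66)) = -112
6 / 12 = 1/2 = 0.50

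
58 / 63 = 0.92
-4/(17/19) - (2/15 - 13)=2141/255 = 8.40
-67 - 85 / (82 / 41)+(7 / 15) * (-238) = -6617/30 = -220.57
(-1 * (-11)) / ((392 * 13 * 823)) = 11/4194008 = 0.00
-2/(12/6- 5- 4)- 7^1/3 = -43/21 = -2.05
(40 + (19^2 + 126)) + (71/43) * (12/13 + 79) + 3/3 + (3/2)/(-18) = 4426493/6708 = 659.88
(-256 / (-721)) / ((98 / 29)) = 3712/35329 = 0.11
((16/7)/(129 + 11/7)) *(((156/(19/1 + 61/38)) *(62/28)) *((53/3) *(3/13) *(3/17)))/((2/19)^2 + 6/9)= 180309392/578798269 = 0.31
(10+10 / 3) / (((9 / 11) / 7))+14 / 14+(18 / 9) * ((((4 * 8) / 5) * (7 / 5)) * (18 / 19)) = 132.05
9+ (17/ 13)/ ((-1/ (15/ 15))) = 100/13 = 7.69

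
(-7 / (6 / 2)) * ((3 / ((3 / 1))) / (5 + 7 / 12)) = -28/67 = -0.42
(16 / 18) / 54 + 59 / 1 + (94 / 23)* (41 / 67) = 23036003/374463 = 61.52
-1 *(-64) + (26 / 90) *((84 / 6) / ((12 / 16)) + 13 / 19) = 178499/2565 = 69.59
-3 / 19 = -0.16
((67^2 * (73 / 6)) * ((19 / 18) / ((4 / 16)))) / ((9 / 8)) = 49809944/243 = 204979.19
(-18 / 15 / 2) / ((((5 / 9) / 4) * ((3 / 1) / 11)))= -396/25 = -15.84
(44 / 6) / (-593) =-22/1779 = -0.01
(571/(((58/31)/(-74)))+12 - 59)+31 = -655401/29 = -22600.03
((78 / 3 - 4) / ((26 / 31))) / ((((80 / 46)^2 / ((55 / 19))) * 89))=1984279/7034560 = 0.28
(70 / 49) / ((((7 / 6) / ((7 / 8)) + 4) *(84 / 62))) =155/784 = 0.20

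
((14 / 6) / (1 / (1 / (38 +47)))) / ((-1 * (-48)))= 7/12240 = 0.00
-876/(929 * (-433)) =876/402257 = 0.00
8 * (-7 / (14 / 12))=-48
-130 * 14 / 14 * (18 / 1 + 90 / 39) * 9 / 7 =-23760/7 = -3394.29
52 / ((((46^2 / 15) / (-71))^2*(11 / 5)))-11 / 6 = 153452353/36939012 = 4.15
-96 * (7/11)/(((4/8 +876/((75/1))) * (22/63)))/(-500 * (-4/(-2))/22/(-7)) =-3528/1595 = -2.21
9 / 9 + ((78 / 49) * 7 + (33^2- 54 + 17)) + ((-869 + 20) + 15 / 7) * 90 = -75153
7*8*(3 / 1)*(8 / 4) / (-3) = -112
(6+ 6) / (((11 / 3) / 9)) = 324/11 = 29.45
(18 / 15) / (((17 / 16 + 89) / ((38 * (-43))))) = -156864/7205 = -21.77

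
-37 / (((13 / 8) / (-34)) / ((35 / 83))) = 352240/1079 = 326.45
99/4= 24.75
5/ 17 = 0.29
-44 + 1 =-43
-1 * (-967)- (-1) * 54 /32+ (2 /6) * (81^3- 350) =8543953/48 = 177999.02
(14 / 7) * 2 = 4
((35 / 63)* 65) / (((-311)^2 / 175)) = 56875/870489 = 0.07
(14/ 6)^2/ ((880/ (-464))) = -1421/495 = -2.87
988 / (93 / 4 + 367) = 3952/1561 = 2.53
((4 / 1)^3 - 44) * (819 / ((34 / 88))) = 720720/17 = 42395.29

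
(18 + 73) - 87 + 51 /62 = 299/62 = 4.82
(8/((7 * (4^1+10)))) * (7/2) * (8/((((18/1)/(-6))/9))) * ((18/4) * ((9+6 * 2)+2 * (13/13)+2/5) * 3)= -75816/35 = -2166.17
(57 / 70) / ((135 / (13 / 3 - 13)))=-0.05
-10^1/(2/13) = -65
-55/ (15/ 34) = -374/3 = -124.67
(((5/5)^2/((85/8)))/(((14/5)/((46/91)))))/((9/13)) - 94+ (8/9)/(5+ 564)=-133624394/1421931 = -93.97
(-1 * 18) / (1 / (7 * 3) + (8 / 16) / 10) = -7560/41 = -184.39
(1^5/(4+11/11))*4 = 4/5 = 0.80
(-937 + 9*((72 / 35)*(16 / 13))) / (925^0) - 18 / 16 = -3331831/3640 = -915.34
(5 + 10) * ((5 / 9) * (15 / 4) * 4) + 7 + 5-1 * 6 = 131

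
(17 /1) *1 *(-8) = -136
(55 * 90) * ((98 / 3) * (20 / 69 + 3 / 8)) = 4945325/46 = 107507.07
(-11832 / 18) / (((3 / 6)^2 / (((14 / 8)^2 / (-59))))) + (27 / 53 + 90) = 2129390/9381 = 226.99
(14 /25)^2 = 196/625 = 0.31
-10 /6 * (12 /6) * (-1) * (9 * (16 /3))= 160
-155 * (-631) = 97805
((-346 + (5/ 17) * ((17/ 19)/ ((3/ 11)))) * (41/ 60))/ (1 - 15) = 16.84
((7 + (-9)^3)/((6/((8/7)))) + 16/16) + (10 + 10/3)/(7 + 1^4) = -944/7 = -134.86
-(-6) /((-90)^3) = -1/121500 = 0.00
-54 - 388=-442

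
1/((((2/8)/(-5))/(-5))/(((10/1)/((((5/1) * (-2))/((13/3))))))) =-1300/3 = -433.33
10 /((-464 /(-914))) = 2285/116 = 19.70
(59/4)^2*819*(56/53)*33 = 658566909/106 = 6212895.37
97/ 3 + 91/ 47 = 4832/141 = 34.27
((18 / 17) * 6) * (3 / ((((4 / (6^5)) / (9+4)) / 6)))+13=2889940.53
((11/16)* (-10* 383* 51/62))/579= -358105/95728 = -3.74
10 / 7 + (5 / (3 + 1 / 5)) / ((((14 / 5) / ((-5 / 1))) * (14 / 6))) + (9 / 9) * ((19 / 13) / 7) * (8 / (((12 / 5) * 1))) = 56795/61152 = 0.93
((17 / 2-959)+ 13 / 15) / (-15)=28489/450 = 63.31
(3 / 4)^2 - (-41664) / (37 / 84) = 55996749/592 = 94589.10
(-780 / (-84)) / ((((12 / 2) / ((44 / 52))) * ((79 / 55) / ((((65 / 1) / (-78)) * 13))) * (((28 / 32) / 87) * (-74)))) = 5702125/429681 = 13.27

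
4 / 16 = 1/4 = 0.25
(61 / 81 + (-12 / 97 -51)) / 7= -395762/54999 = -7.20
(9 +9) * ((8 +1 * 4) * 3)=648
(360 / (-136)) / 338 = -45/5746 = -0.01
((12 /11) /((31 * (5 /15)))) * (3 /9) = 0.04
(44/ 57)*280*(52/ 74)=320320/2109 = 151.88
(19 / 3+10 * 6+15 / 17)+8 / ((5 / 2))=17956/255 = 70.42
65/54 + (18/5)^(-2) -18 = -5417/324 = -16.72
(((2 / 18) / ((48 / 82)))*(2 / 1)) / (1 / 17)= 697/108 = 6.45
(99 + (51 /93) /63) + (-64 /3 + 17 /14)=308143/3906 = 78.89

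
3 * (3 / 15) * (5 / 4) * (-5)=-15/4 = -3.75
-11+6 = -5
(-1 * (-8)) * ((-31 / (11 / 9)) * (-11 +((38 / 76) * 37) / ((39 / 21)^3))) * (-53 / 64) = -527053041/386672 = -1363.05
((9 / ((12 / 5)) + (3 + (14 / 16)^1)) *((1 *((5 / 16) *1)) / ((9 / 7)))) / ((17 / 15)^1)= 10675/6528 = 1.64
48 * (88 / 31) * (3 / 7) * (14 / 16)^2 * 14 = 19404/31 = 625.94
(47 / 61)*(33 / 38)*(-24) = -18612/1159 = -16.06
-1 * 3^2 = -9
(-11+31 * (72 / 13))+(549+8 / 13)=710.31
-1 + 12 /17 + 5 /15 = 2/51 = 0.04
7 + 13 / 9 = 76/9 = 8.44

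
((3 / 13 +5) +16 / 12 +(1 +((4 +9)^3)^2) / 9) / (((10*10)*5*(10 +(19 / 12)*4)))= 31374649/477750 = 65.67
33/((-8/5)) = -165/8 = -20.62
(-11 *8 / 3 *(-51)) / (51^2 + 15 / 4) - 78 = -806698/10419 = -77.43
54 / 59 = 0.92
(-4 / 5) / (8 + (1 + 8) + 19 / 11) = -22/515 = -0.04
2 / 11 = 0.18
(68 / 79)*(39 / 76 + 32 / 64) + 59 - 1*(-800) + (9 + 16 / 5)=6544901/7505 = 872.07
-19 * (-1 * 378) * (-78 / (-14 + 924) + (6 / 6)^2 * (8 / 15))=16074/5 = 3214.80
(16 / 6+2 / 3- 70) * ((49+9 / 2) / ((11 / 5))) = -1621.21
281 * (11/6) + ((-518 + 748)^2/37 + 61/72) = 1945.74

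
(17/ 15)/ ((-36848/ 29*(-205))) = 493/113307600 = 0.00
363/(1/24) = 8712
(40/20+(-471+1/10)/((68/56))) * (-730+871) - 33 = -272154/5 = -54430.80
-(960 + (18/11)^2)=-116484/121 = -962.68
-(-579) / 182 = 579/182 = 3.18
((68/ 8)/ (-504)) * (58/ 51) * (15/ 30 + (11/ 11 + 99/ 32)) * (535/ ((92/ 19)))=-2063495/211968 = -9.73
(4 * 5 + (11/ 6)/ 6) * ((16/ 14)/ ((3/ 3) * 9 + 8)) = 86/63 = 1.37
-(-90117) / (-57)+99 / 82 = -129543/82 = -1579.79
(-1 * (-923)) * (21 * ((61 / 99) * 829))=326726309/33 = 9900797.24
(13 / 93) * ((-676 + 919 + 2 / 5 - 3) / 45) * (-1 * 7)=-109382/20925 = -5.23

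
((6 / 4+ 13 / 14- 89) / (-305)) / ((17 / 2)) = 1212/36295 = 0.03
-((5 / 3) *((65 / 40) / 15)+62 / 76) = -1363/1368 = -1.00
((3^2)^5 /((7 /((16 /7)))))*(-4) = -77125.22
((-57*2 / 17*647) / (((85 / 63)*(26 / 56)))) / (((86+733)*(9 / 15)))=-688408/48841 = -14.09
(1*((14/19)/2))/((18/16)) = 56/171 = 0.33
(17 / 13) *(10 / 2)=85/13 = 6.54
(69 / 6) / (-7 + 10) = 23/6 = 3.83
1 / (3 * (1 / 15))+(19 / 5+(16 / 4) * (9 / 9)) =64/5 = 12.80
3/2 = 1.50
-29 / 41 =-0.71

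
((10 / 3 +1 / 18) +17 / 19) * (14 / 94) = 10255/16074 = 0.64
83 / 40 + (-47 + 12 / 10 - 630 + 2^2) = -26789/40 = -669.72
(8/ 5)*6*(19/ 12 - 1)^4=2401/2160 = 1.11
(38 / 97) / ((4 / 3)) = 57/194 = 0.29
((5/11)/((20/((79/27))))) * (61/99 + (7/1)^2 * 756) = 289725943/117612 = 2463.40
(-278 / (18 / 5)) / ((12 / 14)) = -4865/54 = -90.09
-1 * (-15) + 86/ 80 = 643/40 = 16.08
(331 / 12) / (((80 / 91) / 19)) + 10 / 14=4010893/6720 = 596.86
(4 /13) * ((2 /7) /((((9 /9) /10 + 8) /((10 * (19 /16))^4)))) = 407253125/1886976 = 215.82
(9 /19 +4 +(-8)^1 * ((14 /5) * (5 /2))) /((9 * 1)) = -979/171 = -5.73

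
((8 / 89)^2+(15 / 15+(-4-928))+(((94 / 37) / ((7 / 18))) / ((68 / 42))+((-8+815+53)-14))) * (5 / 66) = -672254185/109610798 = -6.13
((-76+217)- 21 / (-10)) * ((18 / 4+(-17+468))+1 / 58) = 1890351/29 = 65184.52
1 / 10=0.10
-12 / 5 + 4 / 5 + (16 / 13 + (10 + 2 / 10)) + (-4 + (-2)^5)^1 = -1701/65 = -26.17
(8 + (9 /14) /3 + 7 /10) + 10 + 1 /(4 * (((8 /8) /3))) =2753/140 = 19.66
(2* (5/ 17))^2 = 100/289 = 0.35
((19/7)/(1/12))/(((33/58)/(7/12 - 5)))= -58406/231 = -252.84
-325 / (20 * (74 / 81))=-5265/296 = -17.79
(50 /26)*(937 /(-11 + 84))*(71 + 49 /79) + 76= 138236446/74971 = 1843.87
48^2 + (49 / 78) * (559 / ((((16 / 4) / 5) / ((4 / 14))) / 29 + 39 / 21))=29551597/11898 = 2483.74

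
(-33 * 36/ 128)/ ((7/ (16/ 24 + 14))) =-1089/56 = -19.45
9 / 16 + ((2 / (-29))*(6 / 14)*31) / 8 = 1455/3248 = 0.45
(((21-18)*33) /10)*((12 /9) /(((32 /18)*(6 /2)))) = 99/40 = 2.48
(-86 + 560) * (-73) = -34602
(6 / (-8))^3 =-27/64 = -0.42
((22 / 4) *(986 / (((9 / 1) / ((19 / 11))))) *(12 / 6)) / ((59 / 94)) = 1760996/531 = 3316.38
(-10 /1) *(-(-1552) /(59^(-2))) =-54025120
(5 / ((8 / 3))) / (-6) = -0.31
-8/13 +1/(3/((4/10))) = -94/195 = -0.48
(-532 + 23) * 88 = -44792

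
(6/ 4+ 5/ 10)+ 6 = 8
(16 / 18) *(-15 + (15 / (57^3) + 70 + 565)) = 551.11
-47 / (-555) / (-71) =-47/39405 = 0.00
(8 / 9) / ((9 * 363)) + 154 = 4528070/29403 = 154.00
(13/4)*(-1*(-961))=12493/4 = 3123.25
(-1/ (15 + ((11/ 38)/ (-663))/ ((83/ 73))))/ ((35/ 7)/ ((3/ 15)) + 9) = -61503/31365727 = 0.00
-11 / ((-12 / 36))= 33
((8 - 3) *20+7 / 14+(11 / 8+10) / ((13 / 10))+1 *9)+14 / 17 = 8097/68 = 119.07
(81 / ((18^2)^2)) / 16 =1/20736 = 0.00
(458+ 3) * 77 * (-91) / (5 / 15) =-9690681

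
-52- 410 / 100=-561/10 = -56.10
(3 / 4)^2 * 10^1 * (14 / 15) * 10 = 52.50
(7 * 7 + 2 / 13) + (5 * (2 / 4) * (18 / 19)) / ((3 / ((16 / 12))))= 12401/247 = 50.21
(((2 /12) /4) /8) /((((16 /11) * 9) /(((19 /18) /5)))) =209/2488320 = 0.00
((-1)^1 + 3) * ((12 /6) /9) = 4/9 = 0.44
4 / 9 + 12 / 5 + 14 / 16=1339/360 = 3.72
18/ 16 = 9/8 = 1.12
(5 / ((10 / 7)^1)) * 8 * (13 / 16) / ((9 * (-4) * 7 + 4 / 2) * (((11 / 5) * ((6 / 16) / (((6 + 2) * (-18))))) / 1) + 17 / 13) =8112/977 = 8.30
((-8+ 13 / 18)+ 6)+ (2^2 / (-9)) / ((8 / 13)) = -2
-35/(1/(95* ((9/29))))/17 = -29925/493 = -60.70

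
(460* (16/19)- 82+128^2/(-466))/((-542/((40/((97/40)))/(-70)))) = 95697440/814607843 = 0.12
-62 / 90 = -31/45 = -0.69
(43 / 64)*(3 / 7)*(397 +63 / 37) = 59469/518 = 114.81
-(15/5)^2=-9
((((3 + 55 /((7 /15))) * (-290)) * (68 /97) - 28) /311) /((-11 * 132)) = 4175533/76654347 = 0.05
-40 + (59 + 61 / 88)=1733/88 = 19.69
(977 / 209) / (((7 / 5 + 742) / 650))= 3175250/776853 = 4.09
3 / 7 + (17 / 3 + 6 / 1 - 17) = -103/21 = -4.90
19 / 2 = 9.50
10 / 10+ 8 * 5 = 41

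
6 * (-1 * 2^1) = -12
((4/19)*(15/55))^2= 144/43681 = 0.00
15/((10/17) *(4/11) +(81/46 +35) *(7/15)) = 1935450/2241119 = 0.86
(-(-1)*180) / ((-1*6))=-30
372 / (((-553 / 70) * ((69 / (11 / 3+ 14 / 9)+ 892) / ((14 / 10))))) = -244776/3361055 = -0.07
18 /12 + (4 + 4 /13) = 151/26 = 5.81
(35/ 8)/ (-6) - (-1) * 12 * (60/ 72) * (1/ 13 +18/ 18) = 6265/624 = 10.04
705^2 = 497025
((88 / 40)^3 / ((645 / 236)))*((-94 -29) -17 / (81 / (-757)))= 912821096/6530625 = 139.78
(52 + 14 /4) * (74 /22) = 4107/22 = 186.68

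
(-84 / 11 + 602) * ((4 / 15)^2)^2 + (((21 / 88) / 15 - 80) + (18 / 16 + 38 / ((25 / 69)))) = 29.03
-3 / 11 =-0.27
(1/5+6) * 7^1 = 217/5 = 43.40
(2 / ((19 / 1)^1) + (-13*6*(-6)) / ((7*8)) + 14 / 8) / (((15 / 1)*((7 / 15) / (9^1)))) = 48897/3724 = 13.13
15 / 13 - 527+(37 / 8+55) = -48487/104 = -466.22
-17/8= -2.12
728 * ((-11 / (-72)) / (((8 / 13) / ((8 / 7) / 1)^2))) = 14872/63 = 236.06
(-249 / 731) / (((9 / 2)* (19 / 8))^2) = -21248/7125057 = 0.00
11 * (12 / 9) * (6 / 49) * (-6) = -528/49 = -10.78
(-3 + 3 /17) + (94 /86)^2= -51199/31433 = -1.63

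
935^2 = 874225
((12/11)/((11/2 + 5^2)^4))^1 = 192/152304251 = 0.00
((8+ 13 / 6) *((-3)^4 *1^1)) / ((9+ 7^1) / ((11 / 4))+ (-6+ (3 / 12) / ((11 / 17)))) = 4026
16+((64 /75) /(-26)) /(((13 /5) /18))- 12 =3188/845 = 3.77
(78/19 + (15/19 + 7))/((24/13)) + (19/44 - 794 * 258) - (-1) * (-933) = -258045769/1254 = -205778.13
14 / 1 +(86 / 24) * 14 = 385/6 = 64.17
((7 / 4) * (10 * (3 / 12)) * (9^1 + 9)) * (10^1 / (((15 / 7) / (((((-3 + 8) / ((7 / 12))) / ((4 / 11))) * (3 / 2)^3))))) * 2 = 467775/8 = 58471.88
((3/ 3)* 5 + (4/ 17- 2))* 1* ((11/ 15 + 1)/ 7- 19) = -60.67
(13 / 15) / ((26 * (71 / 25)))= 5/426 = 0.01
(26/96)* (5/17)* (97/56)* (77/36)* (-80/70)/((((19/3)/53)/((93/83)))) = -3.16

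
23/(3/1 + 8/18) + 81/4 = 3339/124 = 26.93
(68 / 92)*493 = 8381/23 = 364.39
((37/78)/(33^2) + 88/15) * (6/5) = 2491817/353925 = 7.04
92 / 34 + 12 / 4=97/17 = 5.71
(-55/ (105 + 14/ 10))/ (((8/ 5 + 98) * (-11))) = 125/264936 = 0.00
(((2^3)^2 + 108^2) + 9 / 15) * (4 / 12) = 3909.53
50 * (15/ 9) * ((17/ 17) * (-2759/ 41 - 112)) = -1837750/123 = -14941.06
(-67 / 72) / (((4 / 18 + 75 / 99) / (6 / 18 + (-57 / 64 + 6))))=-5.17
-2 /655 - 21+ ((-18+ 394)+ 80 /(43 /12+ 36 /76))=9081239/24235 = 374.72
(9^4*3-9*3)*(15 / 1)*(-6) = -1769040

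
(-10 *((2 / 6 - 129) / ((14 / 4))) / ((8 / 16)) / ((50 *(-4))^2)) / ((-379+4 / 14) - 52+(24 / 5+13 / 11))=-2123/49056600 = 0.00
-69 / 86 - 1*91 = -7895/86 = -91.80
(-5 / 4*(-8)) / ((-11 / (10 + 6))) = -160/11 = -14.55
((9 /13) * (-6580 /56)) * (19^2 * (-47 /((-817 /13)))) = -1888695/86 = -21961.57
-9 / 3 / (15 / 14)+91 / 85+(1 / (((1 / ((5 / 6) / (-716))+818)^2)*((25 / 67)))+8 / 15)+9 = 16892945/2164236 = 7.81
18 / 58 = 9/29 = 0.31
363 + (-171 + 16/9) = 1744/9 = 193.78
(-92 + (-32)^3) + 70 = -32790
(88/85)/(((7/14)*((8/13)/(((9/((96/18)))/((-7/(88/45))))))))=-1.59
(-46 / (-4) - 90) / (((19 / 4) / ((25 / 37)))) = -7850/703 = -11.17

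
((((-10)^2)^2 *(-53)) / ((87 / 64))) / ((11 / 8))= -271360000/957 = -283552.77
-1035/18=-115/2 = -57.50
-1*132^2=-17424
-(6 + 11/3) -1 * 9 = -56/3 = -18.67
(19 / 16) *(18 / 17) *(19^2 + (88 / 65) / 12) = 4013769/8840 = 454.05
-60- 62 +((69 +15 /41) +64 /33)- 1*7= -57.69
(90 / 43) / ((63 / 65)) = 650/301 = 2.16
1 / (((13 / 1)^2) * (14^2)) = 1/33124 = 0.00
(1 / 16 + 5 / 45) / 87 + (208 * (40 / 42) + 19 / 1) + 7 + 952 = 103139023/87696 = 1176.10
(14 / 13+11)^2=24649/169 = 145.85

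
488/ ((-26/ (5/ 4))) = -305/13 = -23.46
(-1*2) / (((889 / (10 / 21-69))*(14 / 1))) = 0.01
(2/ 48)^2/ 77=1/44352 = 0.00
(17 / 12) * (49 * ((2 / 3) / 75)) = 833/1350 = 0.62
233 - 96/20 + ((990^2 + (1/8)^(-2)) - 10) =4901911/5 = 980382.20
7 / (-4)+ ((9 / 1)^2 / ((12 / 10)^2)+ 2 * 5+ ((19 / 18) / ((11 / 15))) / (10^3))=851419/13200 = 64.50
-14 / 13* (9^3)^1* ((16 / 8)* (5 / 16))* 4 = -25515/13 = -1962.69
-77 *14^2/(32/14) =-26411/4 = -6602.75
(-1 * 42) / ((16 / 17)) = -357/8 = -44.62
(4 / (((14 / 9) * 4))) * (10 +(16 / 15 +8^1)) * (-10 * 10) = -8580/7 = -1225.71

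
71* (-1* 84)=-5964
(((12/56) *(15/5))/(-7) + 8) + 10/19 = 15705/1862 = 8.43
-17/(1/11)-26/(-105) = -19609/105 = -186.75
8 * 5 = 40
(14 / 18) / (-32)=-7/288 = -0.02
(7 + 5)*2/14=12/7 = 1.71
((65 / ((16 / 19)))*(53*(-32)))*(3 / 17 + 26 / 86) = -62679.21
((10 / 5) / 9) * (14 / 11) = 28/99 = 0.28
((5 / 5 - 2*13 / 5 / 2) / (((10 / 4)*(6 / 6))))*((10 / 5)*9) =-288/25 = -11.52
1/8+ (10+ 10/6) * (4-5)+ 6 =-133/24 = -5.54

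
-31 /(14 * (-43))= 31/602 = 0.05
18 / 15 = 6/5 = 1.20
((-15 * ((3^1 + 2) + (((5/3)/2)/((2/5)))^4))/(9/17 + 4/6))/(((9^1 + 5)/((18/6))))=-6002275/93696 = -64.06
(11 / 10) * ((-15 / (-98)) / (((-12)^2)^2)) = 11/1354752 = 0.00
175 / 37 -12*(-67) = 29923/37 = 808.73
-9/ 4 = -2.25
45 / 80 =9/16 = 0.56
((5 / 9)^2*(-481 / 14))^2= 144600625/1285956 = 112.45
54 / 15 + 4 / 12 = 59/15 = 3.93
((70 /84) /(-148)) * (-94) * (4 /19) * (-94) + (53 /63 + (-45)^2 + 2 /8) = 357078665/177156 = 2015.62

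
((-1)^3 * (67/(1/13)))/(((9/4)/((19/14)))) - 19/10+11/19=-6304433/11970 = -526.69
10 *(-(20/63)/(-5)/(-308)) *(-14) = 20/693 = 0.03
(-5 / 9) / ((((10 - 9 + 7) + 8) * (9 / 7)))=-35/1296 = -0.03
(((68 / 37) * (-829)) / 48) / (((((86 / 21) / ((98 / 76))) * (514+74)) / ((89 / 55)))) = -8779939/319218240 = -0.03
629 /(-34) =-37/2 = -18.50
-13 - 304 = -317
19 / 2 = 9.50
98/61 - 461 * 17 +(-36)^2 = -398903/61 = -6539.39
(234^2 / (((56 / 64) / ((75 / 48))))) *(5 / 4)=122223.21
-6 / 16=-3/8 = -0.38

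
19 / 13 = 1.46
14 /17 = 0.82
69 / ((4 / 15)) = 258.75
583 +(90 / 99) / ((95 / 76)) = 6421/11 = 583.73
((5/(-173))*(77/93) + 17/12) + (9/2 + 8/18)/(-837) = 7229317/5212836 = 1.39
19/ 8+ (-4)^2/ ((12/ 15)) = 179/8 = 22.38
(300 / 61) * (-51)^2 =780300/61 = 12791.80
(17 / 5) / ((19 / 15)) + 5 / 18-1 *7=-1381/342 = -4.04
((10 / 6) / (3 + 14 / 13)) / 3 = 65/477 = 0.14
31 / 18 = 1.72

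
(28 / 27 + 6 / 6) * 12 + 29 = 481/9 = 53.44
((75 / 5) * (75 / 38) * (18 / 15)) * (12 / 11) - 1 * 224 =-38716/209 = -185.24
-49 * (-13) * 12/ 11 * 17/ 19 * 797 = 103568556/209 = 495543.33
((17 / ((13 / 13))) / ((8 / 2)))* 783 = 13311/4 = 3327.75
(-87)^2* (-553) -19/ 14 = -58599217/14 = -4185658.36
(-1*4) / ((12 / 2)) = -2/3 = -0.67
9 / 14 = 0.64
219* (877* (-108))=-20742804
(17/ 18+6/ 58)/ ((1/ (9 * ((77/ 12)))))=42119/696 = 60.52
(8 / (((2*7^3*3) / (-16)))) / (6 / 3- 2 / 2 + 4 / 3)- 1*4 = -9668/2401 = -4.03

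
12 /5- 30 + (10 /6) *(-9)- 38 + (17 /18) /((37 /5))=-267973/3330 = -80.47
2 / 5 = 0.40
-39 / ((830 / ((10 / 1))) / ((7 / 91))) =-3/83 = -0.04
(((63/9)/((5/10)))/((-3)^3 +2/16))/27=-112/5805 = -0.02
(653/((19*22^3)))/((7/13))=8489/1416184 = 0.01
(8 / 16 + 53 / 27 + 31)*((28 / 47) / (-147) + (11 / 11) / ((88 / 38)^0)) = 1776281/53298 = 33.33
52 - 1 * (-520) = 572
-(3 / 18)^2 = -1/36 = -0.03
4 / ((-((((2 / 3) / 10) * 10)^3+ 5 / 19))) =-7.15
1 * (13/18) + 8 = 157/18 = 8.72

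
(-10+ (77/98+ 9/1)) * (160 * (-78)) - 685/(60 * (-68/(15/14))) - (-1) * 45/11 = 112199375/41888 = 2678.56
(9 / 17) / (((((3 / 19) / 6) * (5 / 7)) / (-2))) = -4788/85 = -56.33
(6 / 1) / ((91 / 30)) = 180/91 = 1.98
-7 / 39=-0.18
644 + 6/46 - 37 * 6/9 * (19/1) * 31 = -958033/69 = -13884.54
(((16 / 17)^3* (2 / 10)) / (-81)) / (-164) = 1024/81580365 = 0.00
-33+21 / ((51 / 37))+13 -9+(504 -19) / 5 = 1415/17 = 83.24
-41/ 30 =-1.37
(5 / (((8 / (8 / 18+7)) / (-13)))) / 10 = -871/144 = -6.05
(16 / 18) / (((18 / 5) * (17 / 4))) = 80/1377 = 0.06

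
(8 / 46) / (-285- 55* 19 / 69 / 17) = -102/167675 = 0.00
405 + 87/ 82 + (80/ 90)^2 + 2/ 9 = 2703781/6642 = 407.07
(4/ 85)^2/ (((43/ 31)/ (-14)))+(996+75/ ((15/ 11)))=326512481/310675 = 1050.98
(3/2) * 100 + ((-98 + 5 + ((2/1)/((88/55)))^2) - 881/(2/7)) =-48399/16 = -3024.94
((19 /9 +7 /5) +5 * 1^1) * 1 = 383/45 = 8.51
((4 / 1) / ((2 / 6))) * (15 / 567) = 0.32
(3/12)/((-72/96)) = -1/3 = -0.33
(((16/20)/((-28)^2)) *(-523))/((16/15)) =-1569/3136 = -0.50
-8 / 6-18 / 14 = -2.62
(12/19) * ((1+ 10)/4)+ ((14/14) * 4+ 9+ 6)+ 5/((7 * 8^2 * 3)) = 20.74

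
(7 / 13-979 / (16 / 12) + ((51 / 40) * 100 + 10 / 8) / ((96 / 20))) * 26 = -882197/48 = -18379.10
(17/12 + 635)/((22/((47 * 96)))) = 1435756/11 = 130523.27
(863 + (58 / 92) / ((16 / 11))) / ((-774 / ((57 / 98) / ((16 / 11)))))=-44272261/99248128 = -0.45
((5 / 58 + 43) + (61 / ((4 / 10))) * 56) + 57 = 501125/58 = 8640.09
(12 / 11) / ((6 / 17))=3.09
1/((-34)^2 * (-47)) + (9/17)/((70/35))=14381/54332 = 0.26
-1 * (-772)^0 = -1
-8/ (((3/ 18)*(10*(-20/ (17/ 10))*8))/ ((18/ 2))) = 459/1000 = 0.46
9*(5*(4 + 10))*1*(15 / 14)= 675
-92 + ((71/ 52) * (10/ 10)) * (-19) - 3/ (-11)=-67307/572 = -117.67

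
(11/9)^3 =1331/729 = 1.83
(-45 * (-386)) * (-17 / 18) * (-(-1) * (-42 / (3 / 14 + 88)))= 1929228/247 = 7810.64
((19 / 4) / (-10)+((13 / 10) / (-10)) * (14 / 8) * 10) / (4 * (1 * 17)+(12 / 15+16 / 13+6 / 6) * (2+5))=-715/23196 = -0.03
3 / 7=0.43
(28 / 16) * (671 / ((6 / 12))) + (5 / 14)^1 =16442/7 = 2348.86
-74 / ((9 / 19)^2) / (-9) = 36.64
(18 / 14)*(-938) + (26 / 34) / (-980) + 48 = -19292293/16660 = -1158.00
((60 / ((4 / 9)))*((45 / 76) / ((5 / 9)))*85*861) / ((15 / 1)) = 53351865/76 = 701998.22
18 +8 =26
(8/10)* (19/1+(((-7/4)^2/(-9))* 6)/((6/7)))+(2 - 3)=2213/180 = 12.29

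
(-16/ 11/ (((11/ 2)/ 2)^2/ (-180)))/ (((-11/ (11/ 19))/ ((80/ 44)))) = -3.31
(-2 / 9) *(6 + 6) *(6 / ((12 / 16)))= -64/3 = -21.33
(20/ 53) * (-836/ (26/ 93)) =-777480/689 = -1128.42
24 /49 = 0.49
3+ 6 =9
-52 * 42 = -2184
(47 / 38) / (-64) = -0.02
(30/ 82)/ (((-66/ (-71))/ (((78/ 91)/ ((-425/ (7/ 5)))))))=-213/191675 = 0.00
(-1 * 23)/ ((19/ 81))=-1863/19 = -98.05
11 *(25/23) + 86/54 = 8414/621 = 13.55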